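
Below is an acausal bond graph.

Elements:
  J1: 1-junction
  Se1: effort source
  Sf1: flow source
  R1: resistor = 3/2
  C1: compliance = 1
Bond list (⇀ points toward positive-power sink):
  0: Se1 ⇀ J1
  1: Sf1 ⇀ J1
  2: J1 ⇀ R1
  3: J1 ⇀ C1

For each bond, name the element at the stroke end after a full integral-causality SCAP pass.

β0 →J1  (Se1 fixes effort; stroke away)
β1 →Sf1  (Sf1 fixes flow; stroke at Sf1)
β2 →J1  (1-jn J1 has f-setter on 1)
β3 →J1  (J1 flow already set via bond 1)

#0 |J1
#1 |Sf1
#2 |J1
#3 |J1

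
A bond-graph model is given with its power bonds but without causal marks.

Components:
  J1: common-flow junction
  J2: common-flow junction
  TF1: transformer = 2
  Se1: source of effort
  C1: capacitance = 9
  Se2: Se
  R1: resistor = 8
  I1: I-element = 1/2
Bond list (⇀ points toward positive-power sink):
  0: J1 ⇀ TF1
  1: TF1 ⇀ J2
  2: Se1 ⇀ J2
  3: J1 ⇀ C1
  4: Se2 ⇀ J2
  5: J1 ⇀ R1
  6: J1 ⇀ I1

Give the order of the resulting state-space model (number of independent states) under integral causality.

2  (C1, I1 all integral)

#2 stroke→J2  (Se1: effort source, stroke at far end)
#4 stroke→J2  (Se2: effort source, stroke at far end)
#1 stroke→TF1  (J2: last free bond brings flow in)
#0 stroke→J1  (TF1: transformer flips bond 1)
#3 stroke→J1  (C1 integral (e out))
#6 stroke→I1  (I1 outputs flow p/I1)
#5 stroke→J1  (1-jn J1 has f-setter on 6)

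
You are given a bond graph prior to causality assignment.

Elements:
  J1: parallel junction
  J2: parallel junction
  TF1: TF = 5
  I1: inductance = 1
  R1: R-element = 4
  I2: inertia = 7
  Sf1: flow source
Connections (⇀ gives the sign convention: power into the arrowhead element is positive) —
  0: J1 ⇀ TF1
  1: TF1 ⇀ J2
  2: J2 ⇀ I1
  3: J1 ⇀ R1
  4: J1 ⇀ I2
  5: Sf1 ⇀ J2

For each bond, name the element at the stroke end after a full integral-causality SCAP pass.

b5 |Sf1  (Sf1: flow source, stroke at near end)
b2 |I1  (I1 integral (f out))
b1 |J2  (only one effort-in slot at J2)
b0 |TF1  (TF TF1: opposite of bond 1)
b4 |I2  (I2: I, integral causality)
b3 |J1  (J1 needs exactly one e-in)

bond 0 stroke→TF1
bond 1 stroke→J2
bond 2 stroke→I1
bond 3 stroke→J1
bond 4 stroke→I2
bond 5 stroke→Sf1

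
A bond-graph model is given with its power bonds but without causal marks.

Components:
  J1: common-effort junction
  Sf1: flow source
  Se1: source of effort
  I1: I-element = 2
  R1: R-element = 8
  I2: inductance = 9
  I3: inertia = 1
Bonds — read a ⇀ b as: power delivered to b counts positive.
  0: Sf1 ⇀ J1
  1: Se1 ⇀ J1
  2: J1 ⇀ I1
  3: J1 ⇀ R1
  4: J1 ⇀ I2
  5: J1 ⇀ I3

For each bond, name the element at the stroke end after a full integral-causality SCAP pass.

#0 stroke at Sf1  (Sf1 (Sf) sets flow on bond)
#1 stroke at J1  (source Se1 imposes e)
#2 stroke at I1  (J1: bond 1 brought effort, rest push out)
#3 stroke at R1  (J1: bond 1 brought effort, rest push out)
#4 stroke at I2  (J1: bond 1 brought effort, rest push out)
#5 stroke at I3  (J1 effort already set via bond 1)

bond 0 stroke→Sf1
bond 1 stroke→J1
bond 2 stroke→I1
bond 3 stroke→R1
bond 4 stroke→I2
bond 5 stroke→I3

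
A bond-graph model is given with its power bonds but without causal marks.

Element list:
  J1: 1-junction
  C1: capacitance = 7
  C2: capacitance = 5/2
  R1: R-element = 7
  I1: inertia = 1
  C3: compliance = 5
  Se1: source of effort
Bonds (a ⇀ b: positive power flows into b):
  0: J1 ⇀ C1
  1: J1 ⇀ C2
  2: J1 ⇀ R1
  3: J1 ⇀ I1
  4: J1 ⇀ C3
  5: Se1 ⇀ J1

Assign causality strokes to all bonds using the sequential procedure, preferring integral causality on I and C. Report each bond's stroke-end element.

β5 stroke→J1  (Se1 (Se) sets effort on bond)
β0 stroke→J1  (prefer integral on C1)
β1 stroke→J1  (C2 outputs effort q/C2)
β3 stroke→I1  (I1 outputs flow p/I1)
β2 stroke→J1  (J1: bond 3 brought flow, rest push out)
β4 stroke→J1  (1-jn J1 has f-setter on 3)

β0 →J1
β1 →J1
β2 →J1
β3 →I1
β4 →J1
β5 →J1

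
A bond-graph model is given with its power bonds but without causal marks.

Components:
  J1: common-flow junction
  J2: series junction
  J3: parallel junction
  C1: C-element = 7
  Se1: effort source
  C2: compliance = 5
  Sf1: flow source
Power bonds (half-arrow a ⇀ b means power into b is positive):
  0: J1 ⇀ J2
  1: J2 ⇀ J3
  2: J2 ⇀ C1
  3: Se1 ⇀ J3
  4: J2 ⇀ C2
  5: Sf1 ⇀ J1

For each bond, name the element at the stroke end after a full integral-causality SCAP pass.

bond 3 |J3  (Se1 (Se) sets effort on bond)
bond 5 |Sf1  (Sf1 (Sf) sets flow on bond)
bond 0 |J1  (J1 flow already set via bond 5)
bond 1 |J2  (J2: bond 0 brought flow, rest push out)
bond 2 |J2  (common-f at J2 fixed by 0)
bond 4 |J2  (common-f at J2 fixed by 0)

#0 →J1
#1 →J2
#2 →J2
#3 →J3
#4 →J2
#5 →Sf1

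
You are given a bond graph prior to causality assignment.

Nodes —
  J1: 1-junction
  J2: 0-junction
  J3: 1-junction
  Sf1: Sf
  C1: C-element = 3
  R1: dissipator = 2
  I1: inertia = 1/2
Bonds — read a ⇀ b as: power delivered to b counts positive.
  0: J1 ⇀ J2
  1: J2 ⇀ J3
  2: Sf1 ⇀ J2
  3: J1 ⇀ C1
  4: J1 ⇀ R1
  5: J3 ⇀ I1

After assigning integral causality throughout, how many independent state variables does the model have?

b2 stroke→Sf1  (source Sf1 imposes f)
b3 stroke→J1  (prefer integral on C1)
b5 stroke→I1  (I1 outputs flow p/I1)
b1 stroke→J3  (J3: bond 5 brought flow, rest push out)
b0 stroke→J2  (closing 0-jn rule on J2)
b4 stroke→J1  (J1: bond 0 brought flow, rest push out)

2  (C1, I1 all integral)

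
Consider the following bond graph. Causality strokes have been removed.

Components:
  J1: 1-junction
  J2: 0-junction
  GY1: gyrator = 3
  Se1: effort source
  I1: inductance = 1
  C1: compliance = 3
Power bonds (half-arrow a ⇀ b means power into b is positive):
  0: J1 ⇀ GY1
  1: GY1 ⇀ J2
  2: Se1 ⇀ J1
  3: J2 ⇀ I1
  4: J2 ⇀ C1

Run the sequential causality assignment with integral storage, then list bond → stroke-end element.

#0 |GY1
#1 |GY1
#2 |J1
#3 |I1
#4 |J2

#2 stroke→J1  (source Se1 imposes e)
#0 stroke→GY1  (J1: last free bond brings flow in)
#1 stroke→GY1  (GY GY1: same side as bond 0)
#3 stroke→I1  (I1 integral (f out))
#4 stroke→J2  (only one effort-in slot at J2)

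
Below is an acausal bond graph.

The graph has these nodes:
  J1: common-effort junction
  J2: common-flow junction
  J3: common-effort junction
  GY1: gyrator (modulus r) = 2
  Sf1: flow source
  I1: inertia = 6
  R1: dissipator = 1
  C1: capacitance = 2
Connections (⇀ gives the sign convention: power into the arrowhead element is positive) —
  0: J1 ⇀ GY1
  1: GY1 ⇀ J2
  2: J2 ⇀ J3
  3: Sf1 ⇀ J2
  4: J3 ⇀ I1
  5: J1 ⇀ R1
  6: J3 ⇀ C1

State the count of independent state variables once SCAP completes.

2  (C1, I1 all integral)

β3 |Sf1  (Sf1 fixes flow; stroke at Sf1)
β1 |J2  (J2: bond 3 brought flow, rest push out)
β2 |J2  (J2: bond 3 brought flow, rest push out)
β0 |J1  (through GY1, causality inverts; strokes same side of GY1)
β5 |R1  (0-jn J1 has e-setter on 0)
β4 |I1  (I1: I, integral causality)
β6 |J3  (J3: last free bond brings effort in)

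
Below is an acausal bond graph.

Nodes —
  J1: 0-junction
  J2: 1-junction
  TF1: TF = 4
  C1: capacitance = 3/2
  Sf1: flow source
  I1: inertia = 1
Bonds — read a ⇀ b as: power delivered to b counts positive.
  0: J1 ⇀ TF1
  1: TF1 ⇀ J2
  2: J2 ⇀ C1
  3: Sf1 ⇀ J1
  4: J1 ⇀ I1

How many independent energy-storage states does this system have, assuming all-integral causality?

2  (C1, I1 all integral)

bond 3 |Sf1  (source Sf1 imposes f)
bond 2 |J2  (C1 outputs effort q/C1)
bond 1 |TF1  (J2: last free bond brings flow in)
bond 0 |J1  (through TF1, causality passes straight; one stroke at TF1)
bond 4 |I1  (common-e at J1 fixed by 0)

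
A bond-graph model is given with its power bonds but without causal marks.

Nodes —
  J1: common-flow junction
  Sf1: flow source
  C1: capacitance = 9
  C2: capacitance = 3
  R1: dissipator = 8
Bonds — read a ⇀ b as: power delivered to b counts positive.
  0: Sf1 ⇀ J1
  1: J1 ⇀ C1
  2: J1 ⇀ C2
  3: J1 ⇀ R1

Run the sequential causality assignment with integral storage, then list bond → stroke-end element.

β0 →Sf1
β1 →J1
β2 →J1
β3 →J1

β0 →Sf1  (Sf1 (Sf) sets flow on bond)
β1 →J1  (1-jn J1 has f-setter on 0)
β2 →J1  (J1: bond 0 brought flow, rest push out)
β3 →J1  (1-jn J1 has f-setter on 0)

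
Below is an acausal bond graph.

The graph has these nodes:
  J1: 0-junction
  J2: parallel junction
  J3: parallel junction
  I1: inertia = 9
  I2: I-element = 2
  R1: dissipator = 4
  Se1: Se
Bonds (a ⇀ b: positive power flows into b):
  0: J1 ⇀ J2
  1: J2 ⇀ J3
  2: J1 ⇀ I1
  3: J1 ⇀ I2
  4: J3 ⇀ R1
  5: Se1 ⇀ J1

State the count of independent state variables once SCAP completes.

b5 stroke at J1  (Se1: effort source, stroke at far end)
b0 stroke at J2  (common-e at J1 fixed by 5)
b2 stroke at I1  (0-jn J1 has e-setter on 5)
b3 stroke at I2  (J1: bond 5 brought effort, rest push out)
b1 stroke at J3  (0-jn J2 has e-setter on 0)
b4 stroke at R1  (common-e at J3 fixed by 1)

2  (I1, I2 all integral)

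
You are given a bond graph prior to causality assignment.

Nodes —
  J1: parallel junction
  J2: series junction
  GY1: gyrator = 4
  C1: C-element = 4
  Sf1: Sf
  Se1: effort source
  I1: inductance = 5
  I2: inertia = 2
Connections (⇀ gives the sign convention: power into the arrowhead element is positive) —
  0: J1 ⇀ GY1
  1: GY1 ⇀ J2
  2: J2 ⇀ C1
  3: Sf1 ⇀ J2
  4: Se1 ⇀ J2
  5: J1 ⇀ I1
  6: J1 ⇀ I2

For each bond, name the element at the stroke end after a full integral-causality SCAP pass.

β0 stroke at J1
β1 stroke at J2
β2 stroke at J2
β3 stroke at Sf1
β4 stroke at J2
β5 stroke at I1
β6 stroke at I2

b3 →Sf1  (Sf1: flow source, stroke at near end)
b4 →J2  (Se1 (Se) sets effort on bond)
b1 →J2  (J2 flow already set via bond 3)
b2 →J2  (common-f at J2 fixed by 3)
b0 →J1  (GY1 both-in/both-out from 1)
b5 →I1  (0-jn J1 has e-setter on 0)
b6 →I2  (common-e at J1 fixed by 0)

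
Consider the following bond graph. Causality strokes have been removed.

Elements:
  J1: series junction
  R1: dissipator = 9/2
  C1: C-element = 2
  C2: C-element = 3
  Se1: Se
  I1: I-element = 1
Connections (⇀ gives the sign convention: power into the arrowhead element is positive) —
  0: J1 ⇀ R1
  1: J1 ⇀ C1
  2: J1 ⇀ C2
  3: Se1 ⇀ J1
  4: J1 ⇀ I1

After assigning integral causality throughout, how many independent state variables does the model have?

b3 stroke→J1  (source Se1 imposes e)
b1 stroke→J1  (C1 integral (e out))
b2 stroke→J1  (C2 integral (e out))
b4 stroke→I1  (I1: I, integral causality)
b0 stroke→J1  (J1 flow already set via bond 4)

3  (C1, C2, I1 all integral)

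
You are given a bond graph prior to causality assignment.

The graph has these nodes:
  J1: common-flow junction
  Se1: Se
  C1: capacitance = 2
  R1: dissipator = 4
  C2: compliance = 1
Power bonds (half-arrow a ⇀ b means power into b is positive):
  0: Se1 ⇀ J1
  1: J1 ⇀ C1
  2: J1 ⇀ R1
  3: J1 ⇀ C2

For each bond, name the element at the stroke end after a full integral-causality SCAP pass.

b0 stroke→J1
b1 stroke→J1
b2 stroke→R1
b3 stroke→J1

#0 |J1  (Se1 fixes effort; stroke away)
#1 |J1  (C1: C, integral causality)
#3 |J1  (prefer integral on C2)
#2 |R1  (J1: last free bond brings flow in)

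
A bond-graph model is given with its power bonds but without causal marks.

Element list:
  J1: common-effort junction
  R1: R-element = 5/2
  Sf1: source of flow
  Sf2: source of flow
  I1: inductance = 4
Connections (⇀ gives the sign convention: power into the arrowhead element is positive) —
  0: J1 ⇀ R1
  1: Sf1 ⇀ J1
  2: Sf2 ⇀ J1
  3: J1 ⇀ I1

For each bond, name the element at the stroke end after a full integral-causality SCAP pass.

β1 |Sf1  (Sf1 fixes flow; stroke at Sf1)
β2 |Sf2  (Sf2 (Sf) sets flow on bond)
β3 |I1  (I1: I, integral causality)
β0 |J1  (J1: last free bond brings effort in)

#0 stroke→J1
#1 stroke→Sf1
#2 stroke→Sf2
#3 stroke→I1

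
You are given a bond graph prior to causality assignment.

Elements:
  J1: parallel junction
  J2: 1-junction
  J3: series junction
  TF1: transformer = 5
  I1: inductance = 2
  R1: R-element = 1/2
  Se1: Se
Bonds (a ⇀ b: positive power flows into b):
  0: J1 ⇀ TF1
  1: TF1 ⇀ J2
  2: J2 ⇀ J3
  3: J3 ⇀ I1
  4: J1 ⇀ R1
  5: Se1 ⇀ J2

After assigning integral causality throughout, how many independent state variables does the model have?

β5 →J2  (source Se1 imposes e)
β3 →I1  (I1 outputs flow p/I1)
β2 →J3  (1-jn J3 has f-setter on 3)
β1 →J2  (1-jn J2 has f-setter on 2)
β0 →TF1  (TF1: transformer flips bond 1)
β4 →J1  (closing 0-jn rule on J1)

1  (I1 all integral)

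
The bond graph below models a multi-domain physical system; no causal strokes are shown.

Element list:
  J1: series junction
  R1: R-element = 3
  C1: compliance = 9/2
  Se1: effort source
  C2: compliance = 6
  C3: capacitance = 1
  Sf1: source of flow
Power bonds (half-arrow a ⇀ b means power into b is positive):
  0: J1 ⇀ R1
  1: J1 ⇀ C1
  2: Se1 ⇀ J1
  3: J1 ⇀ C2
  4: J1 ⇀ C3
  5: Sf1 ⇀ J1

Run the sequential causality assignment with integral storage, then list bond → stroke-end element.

β2 →J1  (Se1 (Se) sets effort on bond)
β5 →Sf1  (Sf1: flow source, stroke at near end)
β0 →J1  (common-f at J1 fixed by 5)
β1 →J1  (1-jn J1 has f-setter on 5)
β3 →J1  (J1 flow already set via bond 5)
β4 →J1  (common-f at J1 fixed by 5)

bond 0 stroke at J1
bond 1 stroke at J1
bond 2 stroke at J1
bond 3 stroke at J1
bond 4 stroke at J1
bond 5 stroke at Sf1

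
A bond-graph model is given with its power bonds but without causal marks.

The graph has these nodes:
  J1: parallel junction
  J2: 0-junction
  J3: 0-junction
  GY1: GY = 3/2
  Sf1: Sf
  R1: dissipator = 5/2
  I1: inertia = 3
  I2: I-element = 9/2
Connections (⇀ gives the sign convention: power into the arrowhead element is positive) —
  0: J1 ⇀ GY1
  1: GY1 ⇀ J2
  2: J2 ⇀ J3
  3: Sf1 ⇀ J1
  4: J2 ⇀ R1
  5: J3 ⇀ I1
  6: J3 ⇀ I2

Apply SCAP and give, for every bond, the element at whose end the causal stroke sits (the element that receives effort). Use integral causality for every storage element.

#0 stroke at J1
#1 stroke at J2
#2 stroke at J3
#3 stroke at Sf1
#4 stroke at R1
#5 stroke at I1
#6 stroke at I2

β3 |Sf1  (Sf1 (Sf) sets flow on bond)
β0 |J1  (J1: last free bond brings effort in)
β1 |J2  (through GY1, causality inverts; strokes same side of GY1)
β2 |J3  (J2: bond 1 brought effort, rest push out)
β4 |R1  (J2: bond 1 brought effort, rest push out)
β5 |I1  (common-e at J3 fixed by 2)
β6 |I2  (J3 effort already set via bond 2)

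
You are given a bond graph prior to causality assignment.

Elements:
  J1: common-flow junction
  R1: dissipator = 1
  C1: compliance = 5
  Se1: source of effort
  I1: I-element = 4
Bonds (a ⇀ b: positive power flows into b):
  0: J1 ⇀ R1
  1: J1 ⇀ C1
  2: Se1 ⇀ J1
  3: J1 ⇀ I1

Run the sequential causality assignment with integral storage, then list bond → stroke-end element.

b2 |J1  (Se1 fixes effort; stroke away)
b1 |J1  (C1 integral (e out))
b3 |I1  (prefer integral on I1)
b0 |J1  (J1: bond 3 brought flow, rest push out)

bond 0 stroke→J1
bond 1 stroke→J1
bond 2 stroke→J1
bond 3 stroke→I1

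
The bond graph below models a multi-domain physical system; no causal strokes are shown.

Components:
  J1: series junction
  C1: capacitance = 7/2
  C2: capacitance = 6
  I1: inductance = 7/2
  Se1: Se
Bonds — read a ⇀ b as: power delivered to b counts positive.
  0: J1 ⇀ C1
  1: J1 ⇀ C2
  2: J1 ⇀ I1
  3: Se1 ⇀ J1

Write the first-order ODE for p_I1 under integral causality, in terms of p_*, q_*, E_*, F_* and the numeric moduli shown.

#3 →J1  (Se1 fixes effort; stroke away)
#0 →J1  (C1 outputs effort q/C1)
#1 →J1  (C2 outputs effort q/C2)
#2 →I1  (closing 1-jn rule on J1)

dp_I1/dt = E_Se1 - 2*q_C1/7 - q_C2/6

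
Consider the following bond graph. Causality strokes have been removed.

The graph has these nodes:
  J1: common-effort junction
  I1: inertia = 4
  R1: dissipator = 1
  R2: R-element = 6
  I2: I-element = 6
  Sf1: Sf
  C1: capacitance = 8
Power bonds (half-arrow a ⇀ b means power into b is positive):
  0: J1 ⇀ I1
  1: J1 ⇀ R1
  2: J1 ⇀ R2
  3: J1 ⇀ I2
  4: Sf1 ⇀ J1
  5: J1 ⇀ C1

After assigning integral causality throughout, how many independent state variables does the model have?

b4 →Sf1  (Sf1 (Sf) sets flow on bond)
b0 →I1  (I1 outputs flow p/I1)
b3 →I2  (prefer integral on I2)
b5 →J1  (C1 integral (e out))
b1 →R1  (common-e at J1 fixed by 5)
b2 →R2  (J1: bond 5 brought effort, rest push out)

3  (C1, I1, I2 all integral)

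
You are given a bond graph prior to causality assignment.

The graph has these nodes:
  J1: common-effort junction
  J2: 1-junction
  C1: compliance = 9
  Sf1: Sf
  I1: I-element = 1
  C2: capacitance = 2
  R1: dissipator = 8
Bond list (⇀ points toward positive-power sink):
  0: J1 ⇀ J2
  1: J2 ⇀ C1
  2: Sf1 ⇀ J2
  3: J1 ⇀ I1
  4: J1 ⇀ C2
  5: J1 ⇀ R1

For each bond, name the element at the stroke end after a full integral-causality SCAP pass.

β0 →J2
β1 →J2
β2 →Sf1
β3 →I1
β4 →J1
β5 →R1

#2 |Sf1  (Sf1 fixes flow; stroke at Sf1)
#0 |J2  (J2: bond 2 brought flow, rest push out)
#1 |J2  (common-f at J2 fixed by 2)
#3 |I1  (I1 integral (f out))
#4 |J1  (C2: C, integral causality)
#5 |R1  (J1: bond 4 brought effort, rest push out)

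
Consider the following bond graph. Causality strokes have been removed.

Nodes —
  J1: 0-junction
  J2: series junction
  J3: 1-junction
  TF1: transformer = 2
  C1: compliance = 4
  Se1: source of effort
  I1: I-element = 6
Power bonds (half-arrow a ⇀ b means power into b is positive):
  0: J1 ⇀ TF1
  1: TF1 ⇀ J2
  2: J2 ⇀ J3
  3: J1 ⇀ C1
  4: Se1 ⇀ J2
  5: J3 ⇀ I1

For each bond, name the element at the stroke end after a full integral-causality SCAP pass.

β0 →TF1
β1 →J2
β2 →J3
β3 →J1
β4 →J2
β5 →I1

#4 →J2  (Se1: effort source, stroke at far end)
#3 →J1  (C1 outputs effort q/C1)
#0 →TF1  (common-e at J1 fixed by 3)
#1 →J2  (through TF1, causality passes straight; one stroke at TF1)
#2 →J3  (only one flow-in slot at J2)
#5 →I1  (closing 1-jn rule on J3)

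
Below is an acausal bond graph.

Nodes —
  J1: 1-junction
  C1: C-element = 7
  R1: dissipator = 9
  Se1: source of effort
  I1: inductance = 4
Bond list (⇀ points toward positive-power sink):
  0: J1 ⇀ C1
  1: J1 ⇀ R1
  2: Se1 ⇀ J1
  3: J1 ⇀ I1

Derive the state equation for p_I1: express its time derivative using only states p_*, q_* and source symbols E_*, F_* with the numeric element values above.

dp_I1/dt = E_Se1 - 9*p_I1/4 - q_C1/7

bond 2 stroke at J1  (Se1 fixes effort; stroke away)
bond 0 stroke at J1  (C1 outputs effort q/C1)
bond 3 stroke at I1  (prefer integral on I1)
bond 1 stroke at J1  (common-f at J1 fixed by 3)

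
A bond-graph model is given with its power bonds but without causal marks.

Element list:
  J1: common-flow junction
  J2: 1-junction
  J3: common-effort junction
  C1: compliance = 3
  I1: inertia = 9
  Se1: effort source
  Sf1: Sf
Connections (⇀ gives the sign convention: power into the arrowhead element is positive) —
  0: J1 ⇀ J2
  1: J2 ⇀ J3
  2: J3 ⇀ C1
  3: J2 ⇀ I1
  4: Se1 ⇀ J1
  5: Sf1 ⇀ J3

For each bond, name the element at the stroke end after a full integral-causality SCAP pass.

#0 stroke at J2
#1 stroke at J2
#2 stroke at J3
#3 stroke at I1
#4 stroke at J1
#5 stroke at Sf1

β4 stroke at J1  (Se1 fixes effort; stroke away)
β5 stroke at Sf1  (Sf1 (Sf) sets flow on bond)
β0 stroke at J2  (only one flow-in slot at J1)
β2 stroke at J3  (C1: C, integral causality)
β1 stroke at J2  (0-jn J3 has e-setter on 2)
β3 stroke at I1  (J2 needs exactly one f-in)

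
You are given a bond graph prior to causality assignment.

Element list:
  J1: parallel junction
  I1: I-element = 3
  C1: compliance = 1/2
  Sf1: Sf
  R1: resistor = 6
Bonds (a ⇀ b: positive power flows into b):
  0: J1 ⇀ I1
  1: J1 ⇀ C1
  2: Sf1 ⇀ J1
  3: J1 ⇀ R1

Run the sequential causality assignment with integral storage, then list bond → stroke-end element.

bond 2 stroke at Sf1  (Sf1 fixes flow; stroke at Sf1)
bond 0 stroke at I1  (I1 outputs flow p/I1)
bond 1 stroke at J1  (C1: C, integral causality)
bond 3 stroke at R1  (common-e at J1 fixed by 1)

b0 stroke at I1
b1 stroke at J1
b2 stroke at Sf1
b3 stroke at R1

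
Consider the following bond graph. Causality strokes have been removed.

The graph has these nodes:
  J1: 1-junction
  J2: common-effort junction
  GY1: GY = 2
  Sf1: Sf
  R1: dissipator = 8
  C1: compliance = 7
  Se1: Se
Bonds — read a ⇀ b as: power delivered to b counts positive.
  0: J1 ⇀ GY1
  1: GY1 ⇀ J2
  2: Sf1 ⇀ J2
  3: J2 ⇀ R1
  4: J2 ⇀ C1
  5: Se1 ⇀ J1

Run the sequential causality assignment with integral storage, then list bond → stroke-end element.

b0 |GY1
b1 |GY1
b2 |Sf1
b3 |R1
b4 |J2
b5 |J1

b2 stroke→Sf1  (Sf1: flow source, stroke at near end)
b5 stroke→J1  (Se1 (Se) sets effort on bond)
b0 stroke→GY1  (J1: last free bond brings flow in)
b1 stroke→GY1  (GY1: gyrator matches bond 0)
b4 stroke→J2  (prefer integral on C1)
b3 stroke→R1  (J2: bond 4 brought effort, rest push out)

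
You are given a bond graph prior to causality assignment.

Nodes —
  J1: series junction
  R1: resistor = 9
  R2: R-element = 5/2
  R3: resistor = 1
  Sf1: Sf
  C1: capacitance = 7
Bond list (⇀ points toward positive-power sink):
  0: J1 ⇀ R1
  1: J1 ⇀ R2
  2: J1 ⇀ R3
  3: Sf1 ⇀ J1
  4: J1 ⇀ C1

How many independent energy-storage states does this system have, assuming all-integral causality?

b3 |Sf1  (Sf1: flow source, stroke at near end)
b0 |J1  (common-f at J1 fixed by 3)
b1 |J1  (J1: bond 3 brought flow, rest push out)
b2 |J1  (J1: bond 3 brought flow, rest push out)
b4 |J1  (J1 flow already set via bond 3)

1  (C1 all integral)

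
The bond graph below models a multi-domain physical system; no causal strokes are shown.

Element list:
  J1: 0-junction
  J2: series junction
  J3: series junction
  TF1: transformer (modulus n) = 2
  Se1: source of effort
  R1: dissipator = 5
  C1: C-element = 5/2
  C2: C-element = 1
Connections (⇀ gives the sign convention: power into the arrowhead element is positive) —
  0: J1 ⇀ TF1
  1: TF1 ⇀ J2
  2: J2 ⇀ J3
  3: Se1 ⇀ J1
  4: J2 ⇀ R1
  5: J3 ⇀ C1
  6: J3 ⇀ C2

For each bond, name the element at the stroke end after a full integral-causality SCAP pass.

b0 |TF1
b1 |J2
b2 |J2
b3 |J1
b4 |R1
b5 |J3
b6 |J3

#3 stroke→J1  (Se1 (Se) sets effort on bond)
#0 stroke→TF1  (common-e at J1 fixed by 3)
#1 stroke→J2  (through TF1, causality passes straight; one stroke at TF1)
#5 stroke→J3  (C1 outputs effort q/C1)
#6 stroke→J3  (C2 outputs effort q/C2)
#2 stroke→J2  (closing 1-jn rule on J3)
#4 stroke→R1  (only one flow-in slot at J2)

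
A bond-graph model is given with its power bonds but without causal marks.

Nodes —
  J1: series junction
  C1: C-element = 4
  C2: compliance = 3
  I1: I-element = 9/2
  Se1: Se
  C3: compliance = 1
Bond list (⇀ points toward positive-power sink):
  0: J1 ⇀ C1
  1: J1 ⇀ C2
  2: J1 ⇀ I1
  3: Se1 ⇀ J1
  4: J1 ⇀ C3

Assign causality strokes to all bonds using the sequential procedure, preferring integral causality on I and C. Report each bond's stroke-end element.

bond 3 |J1  (Se1: effort source, stroke at far end)
bond 0 |J1  (prefer integral on C1)
bond 1 |J1  (prefer integral on C2)
bond 2 |I1  (prefer integral on I1)
bond 4 |J1  (J1: bond 2 brought flow, rest push out)

β0 |J1
β1 |J1
β2 |I1
β3 |J1
β4 |J1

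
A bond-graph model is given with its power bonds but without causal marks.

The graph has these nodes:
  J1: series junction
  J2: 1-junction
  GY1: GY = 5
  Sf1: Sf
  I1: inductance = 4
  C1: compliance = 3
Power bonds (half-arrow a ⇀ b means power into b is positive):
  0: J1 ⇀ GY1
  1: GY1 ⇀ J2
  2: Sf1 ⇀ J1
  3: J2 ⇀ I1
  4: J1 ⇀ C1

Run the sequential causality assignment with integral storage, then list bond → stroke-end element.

bond 0 stroke→J1
bond 1 stroke→J2
bond 2 stroke→Sf1
bond 3 stroke→I1
bond 4 stroke→J1

b2 |Sf1  (Sf1: flow source, stroke at near end)
b0 |J1  (J1 flow already set via bond 2)
b4 |J1  (common-f at J1 fixed by 2)
b1 |J2  (GY1: gyrator matches bond 0)
b3 |I1  (closing 1-jn rule on J2)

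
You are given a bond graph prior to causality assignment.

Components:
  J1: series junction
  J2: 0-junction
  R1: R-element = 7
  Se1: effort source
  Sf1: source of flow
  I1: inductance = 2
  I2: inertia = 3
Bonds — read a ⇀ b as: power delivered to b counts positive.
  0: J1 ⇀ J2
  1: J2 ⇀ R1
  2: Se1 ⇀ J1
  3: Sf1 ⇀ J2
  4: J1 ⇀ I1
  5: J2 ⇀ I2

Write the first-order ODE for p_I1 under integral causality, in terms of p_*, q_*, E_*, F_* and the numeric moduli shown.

b2 →J1  (Se1: effort source, stroke at far end)
b3 →Sf1  (Sf1 (Sf) sets flow on bond)
b4 →I1  (I1: I, integral causality)
b0 →J1  (1-jn J1 has f-setter on 4)
b5 →I2  (I2 integral (f out))
b1 →J2  (closing 0-jn rule on J2)

dp_I1/dt = E_Se1 - 7*F_Sf1 - 7*p_I1/2 + 7*p_I2/3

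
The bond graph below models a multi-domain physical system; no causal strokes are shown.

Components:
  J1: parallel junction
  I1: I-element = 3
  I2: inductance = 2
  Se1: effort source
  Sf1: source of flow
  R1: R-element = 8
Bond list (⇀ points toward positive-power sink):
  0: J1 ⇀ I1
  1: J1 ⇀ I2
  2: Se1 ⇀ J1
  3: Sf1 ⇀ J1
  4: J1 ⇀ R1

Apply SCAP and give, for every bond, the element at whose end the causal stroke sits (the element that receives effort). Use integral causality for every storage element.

#2 |J1  (Se1: effort source, stroke at far end)
#3 |Sf1  (Sf1: flow source, stroke at near end)
#0 |I1  (J1: bond 2 brought effort, rest push out)
#1 |I2  (J1 effort already set via bond 2)
#4 |R1  (common-e at J1 fixed by 2)

#0 |I1
#1 |I2
#2 |J1
#3 |Sf1
#4 |R1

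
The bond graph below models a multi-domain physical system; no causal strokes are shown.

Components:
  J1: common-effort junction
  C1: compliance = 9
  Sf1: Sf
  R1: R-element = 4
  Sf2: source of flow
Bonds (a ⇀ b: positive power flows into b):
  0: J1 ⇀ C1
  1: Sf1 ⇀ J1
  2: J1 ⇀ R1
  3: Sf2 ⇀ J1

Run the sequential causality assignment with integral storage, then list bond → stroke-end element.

β0 stroke→J1
β1 stroke→Sf1
β2 stroke→R1
β3 stroke→Sf2

β1 stroke at Sf1  (source Sf1 imposes f)
β3 stroke at Sf2  (Sf2 fixes flow; stroke at Sf2)
β0 stroke at J1  (C1 integral (e out))
β2 stroke at R1  (common-e at J1 fixed by 0)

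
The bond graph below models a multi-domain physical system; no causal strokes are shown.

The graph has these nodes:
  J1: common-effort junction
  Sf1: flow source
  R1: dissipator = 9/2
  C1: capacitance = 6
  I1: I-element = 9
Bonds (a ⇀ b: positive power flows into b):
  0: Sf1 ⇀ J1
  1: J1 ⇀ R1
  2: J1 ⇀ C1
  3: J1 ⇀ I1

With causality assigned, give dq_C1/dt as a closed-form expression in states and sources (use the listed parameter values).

dq_C1/dt = F_Sf1 - p_I1/9 - q_C1/27

b0 →Sf1  (source Sf1 imposes f)
b2 →J1  (C1 integral (e out))
b1 →R1  (J1 effort already set via bond 2)
b3 →I1  (common-e at J1 fixed by 2)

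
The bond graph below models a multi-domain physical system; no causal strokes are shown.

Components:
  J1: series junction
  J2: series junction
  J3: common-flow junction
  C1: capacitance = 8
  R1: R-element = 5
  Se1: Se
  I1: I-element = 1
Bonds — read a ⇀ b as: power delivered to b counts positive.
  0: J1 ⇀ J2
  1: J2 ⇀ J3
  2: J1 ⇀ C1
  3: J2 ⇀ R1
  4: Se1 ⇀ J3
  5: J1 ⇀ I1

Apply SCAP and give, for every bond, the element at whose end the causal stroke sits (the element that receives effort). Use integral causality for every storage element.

bond 0 stroke→J1
bond 1 stroke→J2
bond 2 stroke→J1
bond 3 stroke→J2
bond 4 stroke→J3
bond 5 stroke→I1

b4 stroke at J3  (Se1 (Se) sets effort on bond)
b1 stroke at J2  (J3: last free bond brings flow in)
b2 stroke at J1  (prefer integral on C1)
b5 stroke at I1  (prefer integral on I1)
b0 stroke at J1  (1-jn J1 has f-setter on 5)
b3 stroke at J2  (common-f at J2 fixed by 0)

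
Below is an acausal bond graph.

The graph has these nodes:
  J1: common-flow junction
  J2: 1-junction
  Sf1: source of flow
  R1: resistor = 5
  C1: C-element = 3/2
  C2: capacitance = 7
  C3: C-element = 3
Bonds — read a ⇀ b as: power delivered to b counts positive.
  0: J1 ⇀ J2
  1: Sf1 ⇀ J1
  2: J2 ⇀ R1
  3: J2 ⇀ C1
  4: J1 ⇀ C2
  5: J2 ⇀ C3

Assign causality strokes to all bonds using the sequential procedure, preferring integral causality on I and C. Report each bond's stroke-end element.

#1 stroke at Sf1  (Sf1 (Sf) sets flow on bond)
#0 stroke at J1  (J1 flow already set via bond 1)
#4 stroke at J1  (1-jn J1 has f-setter on 1)
#2 stroke at J2  (J2 flow already set via bond 0)
#3 stroke at J2  (J2 flow already set via bond 0)
#5 stroke at J2  (1-jn J2 has f-setter on 0)

β0 →J1
β1 →Sf1
β2 →J2
β3 →J2
β4 →J1
β5 →J2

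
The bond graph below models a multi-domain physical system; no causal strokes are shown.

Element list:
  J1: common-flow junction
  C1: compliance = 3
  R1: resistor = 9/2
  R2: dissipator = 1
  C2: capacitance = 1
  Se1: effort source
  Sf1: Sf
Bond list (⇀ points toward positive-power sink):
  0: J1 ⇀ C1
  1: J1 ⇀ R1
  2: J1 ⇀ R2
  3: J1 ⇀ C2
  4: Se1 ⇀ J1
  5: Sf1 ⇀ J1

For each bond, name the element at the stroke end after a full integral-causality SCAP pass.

b0 stroke at J1
b1 stroke at J1
b2 stroke at J1
b3 stroke at J1
b4 stroke at J1
b5 stroke at Sf1

#4 stroke→J1  (Se1: effort source, stroke at far end)
#5 stroke→Sf1  (source Sf1 imposes f)
#0 stroke→J1  (J1: bond 5 brought flow, rest push out)
#1 stroke→J1  (J1 flow already set via bond 5)
#2 stroke→J1  (common-f at J1 fixed by 5)
#3 stroke→J1  (J1 flow already set via bond 5)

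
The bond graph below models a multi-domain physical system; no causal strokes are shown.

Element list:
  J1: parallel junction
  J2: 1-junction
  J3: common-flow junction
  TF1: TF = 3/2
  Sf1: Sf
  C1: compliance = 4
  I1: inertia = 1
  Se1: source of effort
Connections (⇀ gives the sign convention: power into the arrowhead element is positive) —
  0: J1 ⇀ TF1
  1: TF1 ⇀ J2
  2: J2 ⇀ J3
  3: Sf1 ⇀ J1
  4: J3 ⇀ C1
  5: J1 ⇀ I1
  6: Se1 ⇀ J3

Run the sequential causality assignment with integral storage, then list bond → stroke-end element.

β0 stroke→J1
β1 stroke→TF1
β2 stroke→J2
β3 stroke→Sf1
β4 stroke→J3
β5 stroke→I1
β6 stroke→J3

bond 3 stroke at Sf1  (Sf1 (Sf) sets flow on bond)
bond 6 stroke at J3  (Se1 (Se) sets effort on bond)
bond 4 stroke at J3  (C1: C, integral causality)
bond 2 stroke at J2  (J3: last free bond brings flow in)
bond 1 stroke at TF1  (J2 needs exactly one f-in)
bond 0 stroke at J1  (TF1: transformer flips bond 1)
bond 5 stroke at I1  (common-e at J1 fixed by 0)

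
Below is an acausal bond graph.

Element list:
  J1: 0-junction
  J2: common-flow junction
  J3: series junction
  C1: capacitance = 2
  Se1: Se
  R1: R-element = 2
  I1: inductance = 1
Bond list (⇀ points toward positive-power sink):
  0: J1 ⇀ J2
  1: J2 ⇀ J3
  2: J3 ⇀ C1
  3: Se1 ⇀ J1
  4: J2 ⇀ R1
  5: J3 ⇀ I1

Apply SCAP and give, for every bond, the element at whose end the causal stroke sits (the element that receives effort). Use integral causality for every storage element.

β0 →J2
β1 →J3
β2 →J3
β3 →J1
β4 →J2
β5 →I1

b3 |J1  (source Se1 imposes e)
b0 |J2  (0-jn J1 has e-setter on 3)
b2 |J3  (C1 outputs effort q/C1)
b5 |I1  (I1 integral (f out))
b1 |J3  (J3: bond 5 brought flow, rest push out)
b4 |J2  (J2: bond 1 brought flow, rest push out)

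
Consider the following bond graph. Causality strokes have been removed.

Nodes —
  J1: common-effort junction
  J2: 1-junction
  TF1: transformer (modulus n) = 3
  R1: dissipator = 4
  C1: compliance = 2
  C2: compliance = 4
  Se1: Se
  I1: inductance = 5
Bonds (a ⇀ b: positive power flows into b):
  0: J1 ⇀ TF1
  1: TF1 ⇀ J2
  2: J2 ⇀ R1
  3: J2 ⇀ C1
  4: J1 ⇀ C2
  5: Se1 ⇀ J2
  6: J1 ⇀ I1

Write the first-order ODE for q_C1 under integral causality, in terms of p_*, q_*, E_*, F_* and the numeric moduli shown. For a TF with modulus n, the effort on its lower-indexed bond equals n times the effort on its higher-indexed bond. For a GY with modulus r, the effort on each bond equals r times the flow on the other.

dq_C1/dt = E_Se1/4 - q_C1/8 + q_C2/48

b5 stroke at J2  (Se1: effort source, stroke at far end)
b3 stroke at J2  (C1 outputs effort q/C1)
b4 stroke at J1  (C2: C, integral causality)
b0 stroke at TF1  (J1 effort already set via bond 4)
b6 stroke at I1  (J1 effort already set via bond 4)
b1 stroke at J2  (through TF1, causality passes straight; one stroke at TF1)
b2 stroke at R1  (J2 needs exactly one f-in)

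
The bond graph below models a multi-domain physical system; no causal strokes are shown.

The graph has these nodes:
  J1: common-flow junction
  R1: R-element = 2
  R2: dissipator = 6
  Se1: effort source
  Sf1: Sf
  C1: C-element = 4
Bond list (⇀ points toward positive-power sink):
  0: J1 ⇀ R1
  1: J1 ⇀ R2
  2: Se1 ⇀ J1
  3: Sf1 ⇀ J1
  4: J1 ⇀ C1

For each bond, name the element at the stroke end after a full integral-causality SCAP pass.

bond 2 stroke→J1  (Se1: effort source, stroke at far end)
bond 3 stroke→Sf1  (Sf1 fixes flow; stroke at Sf1)
bond 0 stroke→J1  (1-jn J1 has f-setter on 3)
bond 1 stroke→J1  (1-jn J1 has f-setter on 3)
bond 4 stroke→J1  (common-f at J1 fixed by 3)

β0 |J1
β1 |J1
β2 |J1
β3 |Sf1
β4 |J1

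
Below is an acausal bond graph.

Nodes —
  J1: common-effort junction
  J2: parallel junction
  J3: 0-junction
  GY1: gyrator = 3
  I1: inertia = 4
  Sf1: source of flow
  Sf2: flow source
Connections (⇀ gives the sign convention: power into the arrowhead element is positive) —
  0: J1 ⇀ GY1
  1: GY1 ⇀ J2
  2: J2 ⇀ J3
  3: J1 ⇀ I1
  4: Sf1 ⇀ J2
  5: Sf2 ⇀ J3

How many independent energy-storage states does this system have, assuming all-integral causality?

b4 →Sf1  (Sf1 (Sf) sets flow on bond)
b5 →Sf2  (source Sf2 imposes f)
b2 →J3  (only one effort-in slot at J3)
b1 →J2  (only one effort-in slot at J2)
b0 →J1  (through GY1, causality inverts; strokes same side of GY1)
b3 →I1  (0-jn J1 has e-setter on 0)

1  (I1 all integral)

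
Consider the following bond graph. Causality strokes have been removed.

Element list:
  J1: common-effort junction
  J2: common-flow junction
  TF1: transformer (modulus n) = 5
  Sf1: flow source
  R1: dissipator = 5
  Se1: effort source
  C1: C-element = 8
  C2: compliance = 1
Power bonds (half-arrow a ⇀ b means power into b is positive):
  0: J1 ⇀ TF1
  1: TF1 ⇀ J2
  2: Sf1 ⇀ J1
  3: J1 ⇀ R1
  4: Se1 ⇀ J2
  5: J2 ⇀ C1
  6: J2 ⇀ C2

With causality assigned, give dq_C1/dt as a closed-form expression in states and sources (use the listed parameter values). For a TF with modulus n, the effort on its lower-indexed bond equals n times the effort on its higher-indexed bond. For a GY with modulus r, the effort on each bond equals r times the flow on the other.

dq_C1/dt = 5*E_Se1 + 5*F_Sf1 - 5*q_C1/8 - 5*q_C2

b2 stroke→Sf1  (Sf1 fixes flow; stroke at Sf1)
b4 stroke→J2  (source Se1 imposes e)
b5 stroke→J2  (C1: C, integral causality)
b6 stroke→J2  (prefer integral on C2)
b1 stroke→TF1  (J2: last free bond brings flow in)
b0 stroke→J1  (TF TF1: opposite of bond 1)
b3 stroke→R1  (0-jn J1 has e-setter on 0)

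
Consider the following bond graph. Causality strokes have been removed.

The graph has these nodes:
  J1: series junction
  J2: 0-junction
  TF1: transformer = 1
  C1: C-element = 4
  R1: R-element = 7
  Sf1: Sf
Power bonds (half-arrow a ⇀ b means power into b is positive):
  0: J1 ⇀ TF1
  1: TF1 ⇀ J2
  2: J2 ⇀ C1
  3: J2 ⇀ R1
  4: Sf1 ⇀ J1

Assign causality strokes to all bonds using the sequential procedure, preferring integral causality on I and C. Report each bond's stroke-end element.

β0 stroke→J1
β1 stroke→TF1
β2 stroke→J2
β3 stroke→R1
β4 stroke→Sf1

b4 →Sf1  (source Sf1 imposes f)
b0 →J1  (1-jn J1 has f-setter on 4)
b1 →TF1  (TF1 one-in-one-out from 0)
b2 →J2  (C1 outputs effort q/C1)
b3 →R1  (J2: bond 2 brought effort, rest push out)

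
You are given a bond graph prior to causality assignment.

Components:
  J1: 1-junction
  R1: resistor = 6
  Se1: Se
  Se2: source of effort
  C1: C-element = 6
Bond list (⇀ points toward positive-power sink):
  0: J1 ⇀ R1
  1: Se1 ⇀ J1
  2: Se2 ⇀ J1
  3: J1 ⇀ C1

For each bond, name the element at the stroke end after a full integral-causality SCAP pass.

β0 |R1
β1 |J1
β2 |J1
β3 |J1

β1 stroke→J1  (source Se1 imposes e)
β2 stroke→J1  (Se2 (Se) sets effort on bond)
β3 stroke→J1  (prefer integral on C1)
β0 stroke→R1  (J1: last free bond brings flow in)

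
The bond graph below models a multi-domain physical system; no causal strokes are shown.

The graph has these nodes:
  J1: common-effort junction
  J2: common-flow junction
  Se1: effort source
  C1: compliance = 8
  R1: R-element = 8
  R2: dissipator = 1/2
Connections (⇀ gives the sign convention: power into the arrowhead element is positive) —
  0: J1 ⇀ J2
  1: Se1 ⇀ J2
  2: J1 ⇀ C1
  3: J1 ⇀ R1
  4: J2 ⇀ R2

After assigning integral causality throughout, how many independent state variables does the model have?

#1 |J2  (Se1 (Se) sets effort on bond)
#2 |J1  (C1: C, integral causality)
#0 |J2  (J1: bond 2 brought effort, rest push out)
#3 |R1  (J1 effort already set via bond 2)
#4 |R2  (J2: last free bond brings flow in)

1  (C1 all integral)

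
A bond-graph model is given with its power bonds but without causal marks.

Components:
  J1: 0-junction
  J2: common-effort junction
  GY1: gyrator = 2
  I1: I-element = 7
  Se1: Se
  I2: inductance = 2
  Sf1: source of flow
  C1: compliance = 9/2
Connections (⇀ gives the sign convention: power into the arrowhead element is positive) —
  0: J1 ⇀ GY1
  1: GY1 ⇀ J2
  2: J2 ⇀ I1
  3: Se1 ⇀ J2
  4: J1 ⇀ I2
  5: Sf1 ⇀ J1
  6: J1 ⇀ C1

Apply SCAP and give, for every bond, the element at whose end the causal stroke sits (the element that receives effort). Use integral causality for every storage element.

#0 stroke→GY1
#1 stroke→GY1
#2 stroke→I1
#3 stroke→J2
#4 stroke→I2
#5 stroke→Sf1
#6 stroke→J1

b3 |J2  (Se1: effort source, stroke at far end)
b5 |Sf1  (Sf1 (Sf) sets flow on bond)
b1 |GY1  (J2: bond 3 brought effort, rest push out)
b2 |I1  (J2: bond 3 brought effort, rest push out)
b0 |GY1  (through GY1, causality inverts; strokes same side of GY1)
b4 |I2  (I2 integral (f out))
b6 |J1  (J1: last free bond brings effort in)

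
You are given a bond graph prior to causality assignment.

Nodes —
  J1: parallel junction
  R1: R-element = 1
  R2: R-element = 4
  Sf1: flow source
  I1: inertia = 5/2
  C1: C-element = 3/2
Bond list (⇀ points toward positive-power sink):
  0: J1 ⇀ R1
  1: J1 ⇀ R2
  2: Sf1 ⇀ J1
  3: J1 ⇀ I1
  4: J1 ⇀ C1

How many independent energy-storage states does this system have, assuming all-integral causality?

b2 |Sf1  (Sf1 (Sf) sets flow on bond)
b3 |I1  (I1 outputs flow p/I1)
b4 |J1  (C1 integral (e out))
b0 |R1  (J1: bond 4 brought effort, rest push out)
b1 |R2  (common-e at J1 fixed by 4)

2  (C1, I1 all integral)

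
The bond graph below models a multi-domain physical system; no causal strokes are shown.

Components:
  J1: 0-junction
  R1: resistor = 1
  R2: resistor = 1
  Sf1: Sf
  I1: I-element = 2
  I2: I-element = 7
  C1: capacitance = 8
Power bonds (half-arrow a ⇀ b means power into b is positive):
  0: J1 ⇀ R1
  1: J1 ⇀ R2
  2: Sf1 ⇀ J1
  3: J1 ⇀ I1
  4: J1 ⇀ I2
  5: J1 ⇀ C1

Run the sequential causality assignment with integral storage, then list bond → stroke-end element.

b0 →R1
b1 →R2
b2 →Sf1
b3 →I1
b4 →I2
b5 →J1

β2 stroke→Sf1  (source Sf1 imposes f)
β3 stroke→I1  (I1 integral (f out))
β4 stroke→I2  (prefer integral on I2)
β5 stroke→J1  (prefer integral on C1)
β0 stroke→R1  (0-jn J1 has e-setter on 5)
β1 stroke→R2  (J1 effort already set via bond 5)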